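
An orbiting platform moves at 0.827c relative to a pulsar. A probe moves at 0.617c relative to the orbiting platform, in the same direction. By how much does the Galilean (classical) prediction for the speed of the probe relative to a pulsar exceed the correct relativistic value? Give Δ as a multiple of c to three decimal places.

Δ = 0.488c

Galilean: u_cl = 0.617 + 0.827 = 1.4440.
Relativistic: u_rel = (0.617 + 0.827) / (1 + 0.617·0.827) = 1.4440/1.5103 = 0.9561.
Δ = 1.4440 − 0.9561 = 0.4879.
(The classical prediction exceeds c; the relativistic result does not.)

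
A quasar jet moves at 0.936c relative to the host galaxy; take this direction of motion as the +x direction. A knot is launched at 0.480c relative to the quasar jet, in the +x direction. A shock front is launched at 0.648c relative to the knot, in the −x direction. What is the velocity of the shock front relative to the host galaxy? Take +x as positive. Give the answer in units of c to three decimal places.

+0.897c

Apply u = (u' + v)/(1 + u'v/c²) successively, working outward toward the host galaxy.
Start: velocity of the quasar jet relative to the host galaxy = 0.9360c.
Compose with the knot (u' = 0.480 in the quasar jet frame): u_1 = (0.480 + 0.936) / (1 + 0.480·0.936) = 1.4160/1.4493 = 0.9770.
Compose with the shock front (u' = -0.648 in the knot frame): u_2 = (-0.648 + 0.977) / (1 + (-0.648)·0.977) = 0.3290/0.3669 = 0.8969.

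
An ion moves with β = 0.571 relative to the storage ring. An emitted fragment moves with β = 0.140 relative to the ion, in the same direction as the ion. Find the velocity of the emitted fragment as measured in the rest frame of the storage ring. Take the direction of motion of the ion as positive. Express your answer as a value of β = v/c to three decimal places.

With v = 0.571 and u' = 0.140 (in units of c),
u = (u' + v)/(1 + u'v/c²):
u = (0.140 + 0.571) / (1 + 0.140·0.571) = 0.7110/1.0799 = 0.6584
(Galilean addition would give +0.711c.)

β = 0.658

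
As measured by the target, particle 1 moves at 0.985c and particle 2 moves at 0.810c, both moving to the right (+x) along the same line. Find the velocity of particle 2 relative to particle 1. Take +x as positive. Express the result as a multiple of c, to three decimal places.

-0.866c

β_A = 0.985, β_B = 0.810.
Transform to A's frame with the inverse velocity-addition law: u' = (u − v)/(1 − uv/c²), taking u = β_B and v = β_A.
u' = (0.810 − 0.985) / (1 − (0.985)(0.810)) = -0.1750/0.2021 = -0.8657.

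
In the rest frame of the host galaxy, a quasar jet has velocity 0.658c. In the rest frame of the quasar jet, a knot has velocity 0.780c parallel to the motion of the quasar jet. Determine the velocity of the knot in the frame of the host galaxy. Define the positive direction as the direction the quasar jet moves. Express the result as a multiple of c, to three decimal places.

0.950c

With v = 0.658 and u' = 0.780 (in units of c),
u = (u' + v)/(1 + u'v/c²):
u = (0.780 + 0.658) / (1 + 0.780·0.658) = 1.4380/1.5132 = 0.9503
(Galilean addition would give +1.438c, exceeding c.)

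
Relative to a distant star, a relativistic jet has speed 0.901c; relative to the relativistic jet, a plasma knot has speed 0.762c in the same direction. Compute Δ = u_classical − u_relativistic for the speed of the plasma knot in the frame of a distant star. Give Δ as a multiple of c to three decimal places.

Galilean: u_cl = 0.762 + 0.901 = 1.6630.
Relativistic: u_rel = (0.762 + 0.901) / (1 + 0.762·0.901) = 1.6630/1.6866 = 0.9860.
Δ = 1.6630 − 0.9860 = 0.6770.
(The classical prediction exceeds c; the relativistic result does not.)

Δ = 0.677c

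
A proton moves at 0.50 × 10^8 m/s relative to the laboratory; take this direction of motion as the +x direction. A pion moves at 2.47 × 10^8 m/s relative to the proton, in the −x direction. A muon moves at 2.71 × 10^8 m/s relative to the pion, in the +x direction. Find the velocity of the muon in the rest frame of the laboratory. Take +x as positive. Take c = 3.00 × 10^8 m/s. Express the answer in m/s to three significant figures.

+1.37 × 10^8 m/s

Apply u = (u' + v)/(1 + u'v/c²) successively, working outward toward the laboratory.
(Dividing each given speed by c = 3.00 × 10^8 m/s to work in units of c.)
Start: velocity of the proton relative to the laboratory = 0.1667c.
Compose with the pion (u' = -0.823 in the proton frame): u_1 = (-0.823 + 0.167) / (1 + (-0.823)·0.167) = -0.6567/0.8628 = -0.7611.
Compose with the muon (u' = 0.903 in the pion frame): u_2 = (0.903 + (-0.761)) / (1 + 0.903·(-0.761)) = 0.1422/0.3125 = 0.4552.
So u = 0.4552 × 3.00 × 10^8 m/s.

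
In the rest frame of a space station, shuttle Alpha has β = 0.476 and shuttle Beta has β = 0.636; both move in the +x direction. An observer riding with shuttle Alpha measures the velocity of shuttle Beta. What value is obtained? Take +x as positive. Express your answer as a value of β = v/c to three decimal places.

β_A = 0.476, β_B = 0.636.
Transform to A's frame with the inverse velocity-addition law: u' = (u − v)/(1 − uv/c²), taking u = β_B and v = β_A.
u' = (0.636 − 0.476) / (1 − (0.476)(0.636)) = 0.1600/0.6973 = 0.2295.

β = +0.229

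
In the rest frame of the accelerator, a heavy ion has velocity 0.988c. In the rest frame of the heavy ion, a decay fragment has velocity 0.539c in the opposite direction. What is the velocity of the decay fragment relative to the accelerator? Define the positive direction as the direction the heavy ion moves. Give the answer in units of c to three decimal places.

With v = 0.988 and u' = -0.539 (in units of c),
u = (u' + v)/(1 + u'v/c²):
u = (-0.539 + 0.988) / (1 + (-0.539)·0.988) = 0.4490/0.4675 = 0.9605

+0.960c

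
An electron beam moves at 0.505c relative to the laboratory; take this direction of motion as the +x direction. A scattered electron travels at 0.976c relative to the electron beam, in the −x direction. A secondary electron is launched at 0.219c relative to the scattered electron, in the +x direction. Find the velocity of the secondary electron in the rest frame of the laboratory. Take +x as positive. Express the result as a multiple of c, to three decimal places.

Apply u = (u' + v)/(1 + u'v/c²) successively, working outward toward the laboratory.
Start: velocity of the electron beam relative to the laboratory = 0.5050c.
Compose with the scattered electron (u' = -0.976 in the electron beam frame): u_1 = (-0.976 + 0.505) / (1 + (-0.976)·0.505) = -0.4710/0.5071 = -0.9288.
Compose with the secondary electron (u' = 0.219 in the scattered electron frame): u_2 = (0.219 + (-0.929)) / (1 + 0.219·(-0.929)) = -0.7098/0.7966 = -0.8910.

-0.891c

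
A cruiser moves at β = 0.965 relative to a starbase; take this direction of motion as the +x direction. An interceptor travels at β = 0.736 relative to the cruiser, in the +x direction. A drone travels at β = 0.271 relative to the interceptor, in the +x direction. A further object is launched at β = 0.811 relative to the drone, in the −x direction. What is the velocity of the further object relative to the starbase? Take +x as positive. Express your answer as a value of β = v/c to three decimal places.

β = +0.971

Apply u = (u' + v)/(1 + u'v/c²) successively, working outward toward the starbase.
Start: velocity of the cruiser relative to the starbase = 0.9650c.
Compose with the interceptor (u' = 0.736 in the cruiser frame): u_1 = (0.736 + 0.965) / (1 + 0.736·0.965) = 1.7010/1.7102 = 0.9946.
Compose with the drone (u' = 0.271 in the interceptor frame): u_2 = (0.271 + 0.995) / (1 + 0.271·0.995) = 1.2656/1.2695 = 0.9969.
Compose with the further object (u' = -0.811 in the drone frame): u_3 = (-0.811 + 0.997) / (1 + (-0.811)·0.997) = 0.1859/0.1915 = 0.9707.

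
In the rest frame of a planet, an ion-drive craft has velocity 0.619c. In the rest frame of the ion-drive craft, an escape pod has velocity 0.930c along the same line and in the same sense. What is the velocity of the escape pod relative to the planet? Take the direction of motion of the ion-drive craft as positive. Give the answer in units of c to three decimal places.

With v = 0.619 and u' = 0.930 (in units of c),
u = (u' + v)/(1 + u'v/c²):
u = (0.930 + 0.619) / (1 + 0.930·0.619) = 1.5490/1.5757 = 0.9831
(Galilean addition would give +1.549c, exceeding c.)

0.983c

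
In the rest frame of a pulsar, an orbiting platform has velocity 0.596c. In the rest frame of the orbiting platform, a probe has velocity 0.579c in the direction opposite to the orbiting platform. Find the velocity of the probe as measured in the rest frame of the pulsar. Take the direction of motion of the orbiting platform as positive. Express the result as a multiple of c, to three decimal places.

+0.026c

With v = 0.596 and u' = -0.579 (in units of c),
u = (u' + v)/(1 + u'v/c²):
u = (-0.579 + 0.596) / (1 + (-0.579)·0.596) = 0.0170/0.6549 = 0.0260
(Galilean addition would give +0.017c.)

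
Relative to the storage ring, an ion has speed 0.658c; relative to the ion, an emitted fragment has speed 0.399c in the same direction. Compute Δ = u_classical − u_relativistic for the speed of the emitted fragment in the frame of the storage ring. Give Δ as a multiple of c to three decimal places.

Galilean: u_cl = 0.399 + 0.658 = 1.0570.
Relativistic: u_rel = (0.399 + 0.658) / (1 + 0.399·0.658) = 1.0570/1.2625 = 0.8372.
Δ = 1.0570 − 0.8372 = 0.2198.
(The classical prediction exceeds c; the relativistic result does not.)

Δ = 0.220c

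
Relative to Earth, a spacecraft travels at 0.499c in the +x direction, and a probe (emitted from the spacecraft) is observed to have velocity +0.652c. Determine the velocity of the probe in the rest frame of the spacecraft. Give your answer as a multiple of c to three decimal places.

Invert the composition law: u' = (u − v)/(1 − uv/c²).
u' = (0.652 − 0.499) / (1 − (0.652)(0.499)) = 0.1530/0.6747 = 0.2268.

+0.227c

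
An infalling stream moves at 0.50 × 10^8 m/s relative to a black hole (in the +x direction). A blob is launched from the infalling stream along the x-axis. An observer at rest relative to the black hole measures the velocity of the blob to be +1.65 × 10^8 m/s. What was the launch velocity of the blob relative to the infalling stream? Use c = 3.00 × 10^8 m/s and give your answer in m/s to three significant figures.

v = 0.167c, u = 0.550c.
Invert the composition law: u' = (u − v)/(1 − uv/c²).
u' = (0.550 − 0.167) / (1 − (0.550)(0.167)) = 0.3833/0.9083 = 0.4220.
u' = 0.4220 × 3.00 × 10^8 m/s.

+1.27 × 10^8 m/s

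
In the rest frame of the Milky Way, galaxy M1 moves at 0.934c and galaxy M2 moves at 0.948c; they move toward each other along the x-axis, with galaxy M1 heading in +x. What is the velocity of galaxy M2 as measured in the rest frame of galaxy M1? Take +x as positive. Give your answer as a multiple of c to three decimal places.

-0.998c

β_A = 0.934, β_B = -0.948.
Transform to A's frame with the inverse velocity-addition law: u' = (u − v)/(1 − uv/c²), taking u = β_B and v = β_A.
u' = (-0.948 − 0.934) / (1 − (0.934)(-0.948)) = -1.8820/1.8854 = -0.9982.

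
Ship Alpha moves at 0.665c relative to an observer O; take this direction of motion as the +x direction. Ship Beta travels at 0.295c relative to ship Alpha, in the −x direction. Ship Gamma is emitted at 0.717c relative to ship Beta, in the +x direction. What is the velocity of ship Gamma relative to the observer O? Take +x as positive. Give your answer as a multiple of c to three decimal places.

Apply u = (u' + v)/(1 + u'v/c²) successively, working outward toward the observer O.
Start: velocity of ship Alpha relative to the observer O = 0.6650c.
Compose with ship Beta (u' = -0.295 in ship Alpha frame): u_1 = (-0.295 + 0.665) / (1 + (-0.295)·0.665) = 0.3700/0.8038 = 0.4603.
Compose with ship Gamma (u' = 0.717 in ship Beta frame): u_2 = (0.717 + 0.460) / (1 + 0.717·0.460) = 1.1773/1.3300 = 0.8852.

+0.885c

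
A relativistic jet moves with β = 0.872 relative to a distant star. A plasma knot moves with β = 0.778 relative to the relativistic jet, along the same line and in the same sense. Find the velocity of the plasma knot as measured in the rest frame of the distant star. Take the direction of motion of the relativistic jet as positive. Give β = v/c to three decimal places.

With v = 0.872 and u' = 0.778 (in units of c),
u = (u' + v)/(1 + u'v/c²):
u = (0.778 + 0.872) / (1 + 0.778·0.872) = 1.6500/1.6784 = 0.9831
(Galilean addition would give +1.650c, exceeding c.)

β = 0.983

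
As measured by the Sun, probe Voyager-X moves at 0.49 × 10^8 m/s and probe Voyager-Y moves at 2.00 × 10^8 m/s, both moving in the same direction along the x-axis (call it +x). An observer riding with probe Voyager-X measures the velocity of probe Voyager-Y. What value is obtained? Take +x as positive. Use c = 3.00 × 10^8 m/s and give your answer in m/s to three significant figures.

β_A = 0.163, β_B = 0.667 (dividing each by c = 3.00 × 10^8 m/s).
Transform to A's frame with the inverse velocity-addition law: u' = (u − v)/(1 − uv/c²), taking u = β_B and v = β_A.
u' = (0.667 − 0.163) / (1 − (0.163)(0.667)) = 0.5033/0.8911 = 0.5648.
u' = 0.5648 × 3.00 × 10^8 m/s.

+1.69 × 10^8 m/s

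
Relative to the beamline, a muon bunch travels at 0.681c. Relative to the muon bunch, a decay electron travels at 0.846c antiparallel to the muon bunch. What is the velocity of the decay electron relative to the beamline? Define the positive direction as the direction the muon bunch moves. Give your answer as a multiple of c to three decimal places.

-0.389c

With v = 0.681 and u' = -0.846 (in units of c),
u = (u' + v)/(1 + u'v/c²):
u = (-0.846 + 0.681) / (1 + (-0.846)·0.681) = -0.1650/0.4239 = -0.3893
(Galilean addition would give -0.165c.)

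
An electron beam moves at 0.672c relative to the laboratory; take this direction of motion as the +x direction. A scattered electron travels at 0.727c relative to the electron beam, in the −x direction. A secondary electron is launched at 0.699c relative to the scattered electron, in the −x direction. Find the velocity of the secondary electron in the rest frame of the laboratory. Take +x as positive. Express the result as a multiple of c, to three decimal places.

-0.750c

Apply u = (u' + v)/(1 + u'v/c²) successively, working outward toward the laboratory.
Start: velocity of the electron beam relative to the laboratory = 0.6720c.
Compose with the scattered electron (u' = -0.727 in the electron beam frame): u_1 = (-0.727 + 0.672) / (1 + (-0.727)·0.672) = -0.0550/0.5115 = -0.1075.
Compose with the secondary electron (u' = -0.699 in the scattered electron frame): u_2 = (-0.699 + (-0.108)) / (1 + (-0.699)·(-0.108)) = -0.8065/1.0752 = -0.7501.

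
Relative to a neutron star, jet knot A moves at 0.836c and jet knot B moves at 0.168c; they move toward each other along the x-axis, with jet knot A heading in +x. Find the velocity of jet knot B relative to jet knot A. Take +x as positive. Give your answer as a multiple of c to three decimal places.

-0.880c

β_A = 0.836, β_B = -0.168.
Transform to A's frame with the inverse velocity-addition law: u' = (u − v)/(1 − uv/c²), taking u = β_B and v = β_A.
u' = (-0.168 − 0.836) / (1 − (0.836)(-0.168)) = -1.0040/1.1404 = -0.8804.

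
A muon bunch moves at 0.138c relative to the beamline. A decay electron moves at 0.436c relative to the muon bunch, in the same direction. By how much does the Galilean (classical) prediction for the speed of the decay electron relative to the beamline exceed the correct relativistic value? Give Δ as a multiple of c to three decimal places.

Δ = 0.033c

Galilean: u_cl = 0.436 + 0.138 = 0.5740.
Relativistic: u_rel = (0.436 + 0.138) / (1 + 0.436·0.138) = 0.5740/1.0602 = 0.5414.
Δ = 0.5740 − 0.5414 = 0.0326.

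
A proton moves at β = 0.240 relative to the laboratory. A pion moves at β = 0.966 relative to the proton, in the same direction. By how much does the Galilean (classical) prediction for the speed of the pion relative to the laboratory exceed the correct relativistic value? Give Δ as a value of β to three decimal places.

Δ = 0.227

Galilean: u_cl = 0.966 + 0.240 = 1.2060.
Relativistic: u_rel = (0.966 + 0.240) / (1 + 0.966·0.240) = 1.2060/1.2318 = 0.9790.
Δ = 1.2060 − 0.9790 = 0.2270.
(The classical prediction exceeds c; the relativistic result does not.)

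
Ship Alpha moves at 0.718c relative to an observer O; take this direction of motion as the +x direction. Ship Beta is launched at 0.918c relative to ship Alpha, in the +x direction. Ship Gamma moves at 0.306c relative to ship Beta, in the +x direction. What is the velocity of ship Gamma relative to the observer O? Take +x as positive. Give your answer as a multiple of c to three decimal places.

Apply u = (u' + v)/(1 + u'v/c²) successively, working outward toward the observer O.
Start: velocity of ship Alpha relative to the observer O = 0.7180c.
Compose with ship Beta (u' = 0.918 in ship Alpha frame): u_1 = (0.918 + 0.718) / (1 + 0.918·0.718) = 1.6360/1.6591 = 0.9861.
Compose with ship Gamma (u' = 0.306 in ship Beta frame): u_2 = (0.306 + 0.986) / (1 + 0.306·0.986) = 1.2921/1.3017 = 0.9926.

0.993c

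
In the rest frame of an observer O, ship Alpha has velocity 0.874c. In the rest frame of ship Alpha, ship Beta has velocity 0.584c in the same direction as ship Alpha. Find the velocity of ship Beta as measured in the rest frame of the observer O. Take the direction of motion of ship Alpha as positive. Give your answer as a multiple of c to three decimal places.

With v = 0.874 and u' = 0.584 (in units of c),
u = (u' + v)/(1 + u'v/c²):
u = (0.584 + 0.874) / (1 + 0.584·0.874) = 1.4580/1.5104 = 0.9653
(Galilean addition would give +1.458c, exceeding c.)

0.965c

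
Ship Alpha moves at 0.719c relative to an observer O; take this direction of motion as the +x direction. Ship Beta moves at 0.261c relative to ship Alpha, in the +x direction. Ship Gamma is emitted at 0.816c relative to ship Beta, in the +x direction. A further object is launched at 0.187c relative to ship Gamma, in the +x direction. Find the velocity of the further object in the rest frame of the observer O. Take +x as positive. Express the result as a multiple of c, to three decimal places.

0.987c

Apply u = (u' + v)/(1 + u'v/c²) successively, working outward toward the observer O.
Start: velocity of ship Alpha relative to the observer O = 0.7190c.
Compose with ship Beta (u' = 0.261 in ship Alpha frame): u_1 = (0.261 + 0.719) / (1 + 0.261·0.719) = 0.9800/1.1877 = 0.8252.
Compose with ship Gamma (u' = 0.816 in ship Beta frame): u_2 = (0.816 + 0.825) / (1 + 0.816·0.825) = 1.6412/1.6733 = 0.9808.
Compose with the further object (u' = 0.187 in ship Gamma frame): u_3 = (0.187 + 0.981) / (1 + 0.187·0.981) = 1.1678/1.1834 = 0.9868.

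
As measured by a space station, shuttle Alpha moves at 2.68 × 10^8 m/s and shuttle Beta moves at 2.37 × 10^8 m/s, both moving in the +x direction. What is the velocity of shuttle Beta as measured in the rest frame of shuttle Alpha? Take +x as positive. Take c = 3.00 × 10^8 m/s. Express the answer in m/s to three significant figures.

-1.05 × 10^8 m/s

β_A = 0.893, β_B = 0.790 (dividing each by c = 3.00 × 10^8 m/s).
Transform to A's frame with the inverse velocity-addition law: u' = (u − v)/(1 − uv/c²), taking u = β_B and v = β_A.
u' = (0.790 − 0.893) / (1 − (0.893)(0.790)) = -0.1033/0.2943 = -0.3512.
u' = -0.3512 × 3.00 × 10^8 m/s.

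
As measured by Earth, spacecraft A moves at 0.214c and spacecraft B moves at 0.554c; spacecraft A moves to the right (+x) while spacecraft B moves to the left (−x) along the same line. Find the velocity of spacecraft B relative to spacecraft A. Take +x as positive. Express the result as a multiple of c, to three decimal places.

-0.687c

β_A = 0.214, β_B = -0.554.
Transform to A's frame with the inverse velocity-addition law: u' = (u − v)/(1 − uv/c²), taking u = β_B and v = β_A.
u' = (-0.554 − 0.214) / (1 − (0.214)(-0.554)) = -0.7680/1.1186 = -0.6866.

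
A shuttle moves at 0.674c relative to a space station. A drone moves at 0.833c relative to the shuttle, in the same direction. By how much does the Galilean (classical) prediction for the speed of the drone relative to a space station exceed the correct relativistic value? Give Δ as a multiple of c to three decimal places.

Galilean: u_cl = 0.833 + 0.674 = 1.5070.
Relativistic: u_rel = (0.833 + 0.674) / (1 + 0.833·0.674) = 1.5070/1.5614 = 0.9651.
Δ = 1.5070 − 0.9651 = 0.5419.
(The classical prediction exceeds c; the relativistic result does not.)

Δ = 0.542c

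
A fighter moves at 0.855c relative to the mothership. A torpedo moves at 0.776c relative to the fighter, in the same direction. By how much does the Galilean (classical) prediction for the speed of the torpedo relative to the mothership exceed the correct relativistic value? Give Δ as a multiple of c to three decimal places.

Galilean: u_cl = 0.776 + 0.855 = 1.6310.
Relativistic: u_rel = (0.776 + 0.855) / (1 + 0.776·0.855) = 1.6310/1.6635 = 0.9805.
Δ = 1.6310 − 0.9805 = 0.6505.
(The classical prediction exceeds c; the relativistic result does not.)

Δ = 0.651c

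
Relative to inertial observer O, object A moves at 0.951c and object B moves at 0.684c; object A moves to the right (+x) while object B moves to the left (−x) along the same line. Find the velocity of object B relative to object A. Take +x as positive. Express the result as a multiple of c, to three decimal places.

-0.991c

β_A = 0.951, β_B = -0.684.
Transform to A's frame with the inverse velocity-addition law: u' = (u − v)/(1 − uv/c²), taking u = β_B and v = β_A.
u' = (-0.684 − 0.951) / (1 − (0.951)(-0.684)) = -1.6350/1.6505 = -0.9906.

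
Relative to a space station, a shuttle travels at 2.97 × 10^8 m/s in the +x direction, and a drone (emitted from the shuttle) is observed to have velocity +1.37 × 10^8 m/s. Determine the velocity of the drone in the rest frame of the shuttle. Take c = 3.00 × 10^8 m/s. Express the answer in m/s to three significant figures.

v = 0.990c, u = 0.457c.
Invert the composition law: u' = (u − v)/(1 − uv/c²).
u' = (0.457 − 0.990) / (1 − (0.457)(0.990)) = -0.5333/0.5479 = -0.9734.
u' = -0.9734 × 3.00 × 10^8 m/s.

-2.92 × 10^8 m/s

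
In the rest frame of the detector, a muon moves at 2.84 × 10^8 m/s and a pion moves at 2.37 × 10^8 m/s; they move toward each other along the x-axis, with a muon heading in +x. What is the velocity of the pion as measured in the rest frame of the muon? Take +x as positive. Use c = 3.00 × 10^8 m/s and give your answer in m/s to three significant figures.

β_A = 0.947, β_B = -0.790 (dividing each by c = 3.00 × 10^8 m/s).
Transform to A's frame with the inverse velocity-addition law: u' = (u − v)/(1 − uv/c²), taking u = β_B and v = β_A.
u' = (-0.790 − 0.947) / (1 − (0.947)(-0.790)) = -1.7367/1.7479 = -0.9936.
u' = -0.9936 × 3.00 × 10^8 m/s.

-2.98 × 10^8 m/s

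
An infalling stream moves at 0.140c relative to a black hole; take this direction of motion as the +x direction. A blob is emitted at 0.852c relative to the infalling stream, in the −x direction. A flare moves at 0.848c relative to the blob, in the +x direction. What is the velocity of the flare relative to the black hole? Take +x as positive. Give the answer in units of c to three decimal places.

Apply u = (u' + v)/(1 + u'v/c²) successively, working outward toward the black hole.
Start: velocity of the infalling stream relative to the black hole = 0.1400c.
Compose with the blob (u' = -0.852 in the infalling stream frame): u_1 = (-0.852 + 0.140) / (1 + (-0.852)·0.140) = -0.7120/0.8807 = -0.8084.
Compose with the flare (u' = 0.848 in the blob frame): u_2 = (0.848 + (-0.808)) / (1 + 0.848·(-0.808)) = 0.0396/0.3145 = 0.1258.

+0.126c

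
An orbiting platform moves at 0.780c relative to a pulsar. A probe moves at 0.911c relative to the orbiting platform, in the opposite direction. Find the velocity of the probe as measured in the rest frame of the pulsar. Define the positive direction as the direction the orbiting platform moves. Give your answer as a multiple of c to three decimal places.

With v = 0.780 and u' = -0.911 (in units of c),
u = (u' + v)/(1 + u'v/c²):
u = (-0.911 + 0.780) / (1 + (-0.911)·0.780) = -0.1310/0.2894 = -0.4526

-0.453c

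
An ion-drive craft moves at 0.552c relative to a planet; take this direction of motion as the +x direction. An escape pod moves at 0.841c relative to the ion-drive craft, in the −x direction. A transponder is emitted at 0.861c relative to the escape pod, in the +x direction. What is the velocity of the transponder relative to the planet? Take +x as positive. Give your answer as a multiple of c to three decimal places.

Apply u = (u' + v)/(1 + u'v/c²) successively, working outward toward the planet.
Start: velocity of the ion-drive craft relative to the planet = 0.5520c.
Compose with the escape pod (u' = -0.841 in the ion-drive craft frame): u_1 = (-0.841 + 0.552) / (1 + (-0.841)·0.552) = -0.2890/0.5358 = -0.5394.
Compose with the transponder (u' = 0.861 in the escape pod frame): u_2 = (0.861 + (-0.539)) / (1 + 0.861·(-0.539)) = 0.3216/0.5356 = 0.6005.

+0.600c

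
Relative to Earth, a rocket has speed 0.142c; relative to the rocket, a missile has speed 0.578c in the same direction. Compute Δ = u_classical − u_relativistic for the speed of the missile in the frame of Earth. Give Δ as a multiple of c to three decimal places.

Δ = 0.055c

Galilean: u_cl = 0.578 + 0.142 = 0.7200.
Relativistic: u_rel = (0.578 + 0.142) / (1 + 0.578·0.142) = 0.7200/1.0821 = 0.6654.
Δ = 0.7200 − 0.6654 = 0.0546.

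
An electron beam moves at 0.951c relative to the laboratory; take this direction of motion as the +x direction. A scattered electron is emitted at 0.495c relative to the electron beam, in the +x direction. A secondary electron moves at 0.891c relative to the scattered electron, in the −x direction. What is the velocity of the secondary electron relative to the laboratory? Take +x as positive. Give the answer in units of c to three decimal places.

Apply u = (u' + v)/(1 + u'v/c²) successively, working outward toward the laboratory.
Start: velocity of the electron beam relative to the laboratory = 0.9510c.
Compose with the scattered electron (u' = 0.495 in the electron beam frame): u_1 = (0.495 + 0.951) / (1 + 0.495·0.951) = 1.4460/1.4707 = 0.9832.
Compose with the secondary electron (u' = -0.891 in the scattered electron frame): u_2 = (-0.891 + 0.983) / (1 + (-0.891)·0.983) = 0.0922/0.1240 = 0.7434.

+0.743c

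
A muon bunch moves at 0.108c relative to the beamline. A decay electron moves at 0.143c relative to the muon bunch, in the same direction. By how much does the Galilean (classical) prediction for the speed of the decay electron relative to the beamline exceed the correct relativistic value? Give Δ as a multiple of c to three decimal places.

Δ = 0.004c

Galilean: u_cl = 0.143 + 0.108 = 0.2510.
Relativistic: u_rel = (0.143 + 0.108) / (1 + 0.143·0.108) = 0.2510/1.0154 = 0.2472.
Δ = 0.2510 − 0.2472 = 0.0038.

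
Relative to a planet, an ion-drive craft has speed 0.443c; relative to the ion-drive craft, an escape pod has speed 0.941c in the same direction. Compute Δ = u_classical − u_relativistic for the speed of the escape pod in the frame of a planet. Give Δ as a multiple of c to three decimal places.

Δ = 0.407c

Galilean: u_cl = 0.941 + 0.443 = 1.3840.
Relativistic: u_rel = (0.941 + 0.443) / (1 + 0.941·0.443) = 1.3840/1.4169 = 0.9768.
Δ = 1.3840 − 0.9768 = 0.4072.
(The classical prediction exceeds c; the relativistic result does not.)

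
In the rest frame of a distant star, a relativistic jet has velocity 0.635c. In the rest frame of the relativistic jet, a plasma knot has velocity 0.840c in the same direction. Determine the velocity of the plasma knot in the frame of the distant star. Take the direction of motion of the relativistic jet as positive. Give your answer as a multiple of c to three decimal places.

0.962c

With v = 0.635 and u' = 0.840 (in units of c),
u = (u' + v)/(1 + u'v/c²):
u = (0.840 + 0.635) / (1 + 0.840·0.635) = 1.4750/1.5334 = 0.9619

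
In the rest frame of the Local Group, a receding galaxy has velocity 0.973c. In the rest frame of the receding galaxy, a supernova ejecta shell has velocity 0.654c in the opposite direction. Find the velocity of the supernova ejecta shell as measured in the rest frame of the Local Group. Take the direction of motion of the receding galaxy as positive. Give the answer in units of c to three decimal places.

With v = 0.973 and u' = -0.654 (in units of c),
u = (u' + v)/(1 + u'v/c²):
u = (-0.654 + 0.973) / (1 + (-0.654)·0.973) = 0.3190/0.3637 = 0.8772
(Galilean addition would give +0.319c.)

+0.877c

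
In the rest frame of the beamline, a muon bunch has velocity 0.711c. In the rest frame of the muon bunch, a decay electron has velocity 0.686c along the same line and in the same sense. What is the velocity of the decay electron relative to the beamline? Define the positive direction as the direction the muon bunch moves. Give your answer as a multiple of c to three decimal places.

0.939c

With v = 0.711 and u' = 0.686 (in units of c),
u = (u' + v)/(1 + u'v/c²):
u = (0.686 + 0.711) / (1 + 0.686·0.711) = 1.3970/1.4877 = 0.9390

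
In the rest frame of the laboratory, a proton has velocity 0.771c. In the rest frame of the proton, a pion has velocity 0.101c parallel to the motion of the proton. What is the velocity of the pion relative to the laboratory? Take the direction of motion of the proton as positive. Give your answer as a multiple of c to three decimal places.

With v = 0.771 and u' = 0.101 (in units of c),
u = (u' + v)/(1 + u'v/c²):
u = (0.101 + 0.771) / (1 + 0.101·0.771) = 0.8720/1.0779 = 0.8090

0.809c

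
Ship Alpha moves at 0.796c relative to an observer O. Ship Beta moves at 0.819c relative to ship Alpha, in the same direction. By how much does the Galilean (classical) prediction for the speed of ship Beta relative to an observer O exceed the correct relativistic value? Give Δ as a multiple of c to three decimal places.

Δ = 0.637c

Galilean: u_cl = 0.819 + 0.796 = 1.6150.
Relativistic: u_rel = (0.819 + 0.796) / (1 + 0.819·0.796) = 1.6150/1.6519 = 0.9776.
Δ = 1.6150 − 0.9776 = 0.6374.
(The classical prediction exceeds c; the relativistic result does not.)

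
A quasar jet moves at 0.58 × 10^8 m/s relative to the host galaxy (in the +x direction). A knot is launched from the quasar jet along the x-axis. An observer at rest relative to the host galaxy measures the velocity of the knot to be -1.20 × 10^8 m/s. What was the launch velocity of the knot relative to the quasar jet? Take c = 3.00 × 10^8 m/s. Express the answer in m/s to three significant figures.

v = 0.193c, u = -0.400c.
Invert the composition law: u' = (u − v)/(1 − uv/c²).
u' = (-0.400 − 0.193) / (1 − (-0.400)(0.193)) = -0.5933/1.0773 = -0.5507.
u' = -0.5507 × 3.00 × 10^8 m/s.

-1.65 × 10^8 m/s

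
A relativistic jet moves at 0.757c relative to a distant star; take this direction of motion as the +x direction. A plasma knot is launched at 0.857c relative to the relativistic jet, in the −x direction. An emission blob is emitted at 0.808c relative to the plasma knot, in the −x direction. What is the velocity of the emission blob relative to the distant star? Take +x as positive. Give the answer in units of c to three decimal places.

-0.888c

Apply u = (u' + v)/(1 + u'v/c²) successively, working outward toward the distant star.
Start: velocity of the relativistic jet relative to the distant star = 0.7570c.
Compose with the plasma knot (u' = -0.857 in the relativistic jet frame): u_1 = (-0.857 + 0.757) / (1 + (-0.857)·0.757) = -0.1000/0.3513 = -0.2847.
Compose with the emission blob (u' = -0.808 in the plasma knot frame): u_2 = (-0.808 + (-0.285)) / (1 + (-0.808)·(-0.285)) = -1.0927/1.2300 = -0.8883.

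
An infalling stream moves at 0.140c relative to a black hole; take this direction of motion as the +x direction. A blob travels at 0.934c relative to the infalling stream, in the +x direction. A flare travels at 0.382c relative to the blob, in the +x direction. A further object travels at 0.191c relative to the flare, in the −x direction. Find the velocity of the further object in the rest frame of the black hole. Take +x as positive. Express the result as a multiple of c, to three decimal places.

+0.967c

Apply u = (u' + v)/(1 + u'v/c²) successively, working outward toward the black hole.
Start: velocity of the infalling stream relative to the black hole = 0.1400c.
Compose with the blob (u' = 0.934 in the infalling stream frame): u_1 = (0.934 + 0.140) / (1 + 0.934·0.140) = 1.0740/1.1308 = 0.9498.
Compose with the flare (u' = 0.382 in the blob frame): u_2 = (0.382 + 0.950) / (1 + 0.382·0.950) = 1.3318/1.3628 = 0.9772.
Compose with the further object (u' = -0.191 in the flare frame): u_3 = (-0.191 + 0.977) / (1 + (-0.191)·0.977) = 0.7862/0.8133 = 0.9667.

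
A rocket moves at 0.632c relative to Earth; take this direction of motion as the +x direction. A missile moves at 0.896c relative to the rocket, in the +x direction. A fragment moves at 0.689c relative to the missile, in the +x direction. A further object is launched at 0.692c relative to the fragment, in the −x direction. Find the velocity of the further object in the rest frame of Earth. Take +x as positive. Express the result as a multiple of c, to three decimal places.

+0.975c

Apply u = (u' + v)/(1 + u'v/c²) successively, working outward toward Earth.
Start: velocity of the rocket relative to Earth = 0.6320c.
Compose with the missile (u' = 0.896 in the rocket frame): u_1 = (0.896 + 0.632) / (1 + 0.896·0.632) = 1.5280/1.5663 = 0.9756.
Compose with the fragment (u' = 0.689 in the missile frame): u_2 = (0.689 + 0.976) / (1 + 0.689·0.976) = 1.6646/1.6722 = 0.9955.
Compose with the further object (u' = -0.692 in the fragment frame): u_3 = (-0.692 + 0.995) / (1 + (-0.692)·0.995) = 0.3035/0.3111 = 0.9753.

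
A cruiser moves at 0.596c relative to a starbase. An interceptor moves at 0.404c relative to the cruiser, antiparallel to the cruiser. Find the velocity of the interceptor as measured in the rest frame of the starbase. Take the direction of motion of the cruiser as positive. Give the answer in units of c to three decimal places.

+0.253c

With v = 0.596 and u' = -0.404 (in units of c),
u = (u' + v)/(1 + u'v/c²):
u = (-0.404 + 0.596) / (1 + (-0.404)·0.596) = 0.1920/0.7592 = 0.2529
(Galilean addition would give +0.192c.)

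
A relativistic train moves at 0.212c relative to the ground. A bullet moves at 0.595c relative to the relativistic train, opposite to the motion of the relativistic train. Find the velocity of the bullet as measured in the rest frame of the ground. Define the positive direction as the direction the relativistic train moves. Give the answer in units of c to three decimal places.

With v = 0.212 and u' = -0.595 (in units of c),
u = (u' + v)/(1 + u'v/c²):
u = (-0.595 + 0.212) / (1 + (-0.595)·0.212) = -0.3830/0.8739 = -0.4383

-0.438c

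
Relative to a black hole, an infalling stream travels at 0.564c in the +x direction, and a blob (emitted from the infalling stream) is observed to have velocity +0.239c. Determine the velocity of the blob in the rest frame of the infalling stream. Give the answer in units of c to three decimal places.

Invert the composition law: u' = (u − v)/(1 − uv/c²).
u' = (0.239 − 0.564) / (1 − (0.239)(0.564)) = -0.3250/0.8652 = -0.3756.

-0.376c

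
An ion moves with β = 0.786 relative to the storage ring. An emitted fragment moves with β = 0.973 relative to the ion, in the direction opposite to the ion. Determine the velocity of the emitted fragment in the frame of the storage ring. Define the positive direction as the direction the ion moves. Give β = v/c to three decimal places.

With v = 0.786 and u' = -0.973 (in units of c),
u = (u' + v)/(1 + u'v/c²):
u = (-0.973 + 0.786) / (1 + (-0.973)·0.786) = -0.1870/0.2352 = -0.7950
(Galilean addition would give -0.187c.)

β = -0.795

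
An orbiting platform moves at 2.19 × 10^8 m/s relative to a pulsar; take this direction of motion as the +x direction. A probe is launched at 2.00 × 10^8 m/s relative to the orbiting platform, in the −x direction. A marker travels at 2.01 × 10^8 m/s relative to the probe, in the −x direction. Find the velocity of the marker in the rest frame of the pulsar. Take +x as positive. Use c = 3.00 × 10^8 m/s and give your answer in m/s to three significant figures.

-1.79 × 10^8 m/s

Apply u = (u' + v)/(1 + u'v/c²) successively, working outward toward the pulsar.
(Dividing each given speed by c = 3.00 × 10^8 m/s to work in units of c.)
Start: velocity of the orbiting platform relative to the pulsar = 0.7300c.
Compose with the probe (u' = -0.667 in the orbiting platform frame): u_1 = (-0.667 + 0.730) / (1 + (-0.667)·0.730) = 0.0633/0.5133 = 0.1234.
Compose with the marker (u' = -0.670 in the probe frame): u_2 = (-0.670 + 0.123) / (1 + (-0.670)·0.123) = -0.5466/0.9173 = -0.5959.
So u = -0.5959 × 3.00 × 10^8 m/s.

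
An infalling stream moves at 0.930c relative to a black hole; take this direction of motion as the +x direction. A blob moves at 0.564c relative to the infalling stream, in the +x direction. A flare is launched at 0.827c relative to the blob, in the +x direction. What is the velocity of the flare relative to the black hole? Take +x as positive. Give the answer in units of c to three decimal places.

Apply u = (u' + v)/(1 + u'v/c²) successively, working outward toward the black hole.
Start: velocity of the infalling stream relative to the black hole = 0.9300c.
Compose with the blob (u' = 0.564 in the infalling stream frame): u_1 = (0.564 + 0.930) / (1 + 0.564·0.930) = 1.4940/1.5245 = 0.9800.
Compose with the flare (u' = 0.827 in the blob frame): u_2 = (0.827 + 0.980) / (1 + 0.827·0.980) = 1.8070/1.8104 = 0.9981.

0.998c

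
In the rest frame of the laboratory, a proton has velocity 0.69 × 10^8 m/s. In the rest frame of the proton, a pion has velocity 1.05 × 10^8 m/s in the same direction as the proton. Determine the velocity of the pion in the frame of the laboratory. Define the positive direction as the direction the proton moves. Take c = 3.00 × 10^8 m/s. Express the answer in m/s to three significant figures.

1.61 × 10^8 m/s

In units of c (dividing by 3.00 × 10^8 m/s): v = 0.230, u' = 0.350.
u = (u' + v)/(1 + u'v/c²):
u = (0.350 + 0.230) / (1 + 0.350·0.230) = 0.5800/1.0805 = 0.5368
Converting back: u = 0.5368 × 3.00 × 10^8 m/s.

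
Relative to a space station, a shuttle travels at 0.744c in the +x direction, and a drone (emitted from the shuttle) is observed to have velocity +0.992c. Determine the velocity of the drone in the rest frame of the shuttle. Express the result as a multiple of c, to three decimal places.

Invert the composition law: u' = (u − v)/(1 − uv/c²).
u' = (0.992 − 0.744) / (1 − (0.992)(0.744)) = 0.2480/0.2620 = 0.9467.

+0.947c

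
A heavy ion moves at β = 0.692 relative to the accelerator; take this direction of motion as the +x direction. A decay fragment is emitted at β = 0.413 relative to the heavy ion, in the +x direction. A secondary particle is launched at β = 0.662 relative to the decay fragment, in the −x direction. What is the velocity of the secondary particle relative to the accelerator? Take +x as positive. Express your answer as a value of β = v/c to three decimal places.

Apply u = (u' + v)/(1 + u'v/c²) successively, working outward toward the accelerator.
Start: velocity of the heavy ion relative to the accelerator = 0.6920c.
Compose with the decay fragment (u' = 0.413 in the heavy ion frame): u_1 = (0.413 + 0.692) / (1 + 0.413·0.692) = 1.1050/1.2858 = 0.8594.
Compose with the secondary particle (u' = -0.662 in the decay fragment frame): u_2 = (-0.662 + 0.859) / (1 + (-0.662)·0.859) = 0.1974/0.4311 = 0.4579.

β = +0.458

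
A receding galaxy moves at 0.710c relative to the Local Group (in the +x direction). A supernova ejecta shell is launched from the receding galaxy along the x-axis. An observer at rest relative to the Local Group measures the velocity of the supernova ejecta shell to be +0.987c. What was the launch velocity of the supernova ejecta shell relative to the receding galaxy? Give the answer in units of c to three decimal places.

+0.926c

Invert the composition law: u' = (u − v)/(1 − uv/c²).
u' = (0.987 − 0.710) / (1 − (0.987)(0.710)) = 0.2770/0.2992 = 0.9257.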